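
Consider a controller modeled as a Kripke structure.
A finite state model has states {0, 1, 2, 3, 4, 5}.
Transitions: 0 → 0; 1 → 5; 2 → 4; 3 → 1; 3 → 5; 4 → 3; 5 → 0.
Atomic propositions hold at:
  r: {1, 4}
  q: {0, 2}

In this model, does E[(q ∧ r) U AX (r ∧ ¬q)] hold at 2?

Yes

Sat(q ∧ r) = ∅
Sat(¬q) = {1, 3, 4, 5}
Sat(r ∧ ¬q) = {1, 4}
Sat(AX (r ∧ ¬q)) = {s : every successor in {1, 4}} = {2}
E[(q ∧ r) U AX (r ∧ ¬q)]: least fixpoint, start Z0 = Sat(AX (r ∧ ¬q)) = {2}, add states in Sat(q ∧ r) with some successor in Z. Already a fixed point.
Sat(E[(q ∧ r) U AX (r ∧ ¬q)]) = {2}
2 ∈ Sat(E[(q ∧ r) U AX (r ∧ ¬q)]) = {2}, so the formula holds at 2.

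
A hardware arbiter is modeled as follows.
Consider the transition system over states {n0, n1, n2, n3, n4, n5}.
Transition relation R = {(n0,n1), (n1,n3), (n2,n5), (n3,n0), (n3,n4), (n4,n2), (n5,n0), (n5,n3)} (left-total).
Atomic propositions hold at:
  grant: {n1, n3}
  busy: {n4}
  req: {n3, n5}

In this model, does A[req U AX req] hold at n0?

No

Sat(AX req) = {s : every successor in {n3, n5}} = {n1, n2}
A[req U AX req]: least fixpoint, start Z0 = Sat(AX req) = {n1, n2}, add states in Sat(req) with every successor in Z. Already a fixed point.
Sat(A[req U AX req]) = {n1, n2}
n0 ∉ Sat(A[req U AX req]) = {n1, n2}, so the formula does not hold at n0.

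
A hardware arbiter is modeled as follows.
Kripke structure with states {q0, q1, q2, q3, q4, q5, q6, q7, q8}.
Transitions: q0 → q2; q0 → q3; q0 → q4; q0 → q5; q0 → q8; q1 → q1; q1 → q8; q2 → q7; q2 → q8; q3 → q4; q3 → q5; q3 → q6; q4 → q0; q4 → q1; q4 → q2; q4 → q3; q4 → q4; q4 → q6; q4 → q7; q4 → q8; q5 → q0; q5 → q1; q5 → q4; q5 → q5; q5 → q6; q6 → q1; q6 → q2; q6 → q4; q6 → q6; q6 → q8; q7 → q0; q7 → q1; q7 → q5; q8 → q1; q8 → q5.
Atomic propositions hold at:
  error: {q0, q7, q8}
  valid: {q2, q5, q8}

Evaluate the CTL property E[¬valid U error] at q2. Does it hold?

Sat(¬valid) = {q0, q1, q3, q4, q6, q7}
E[¬valid U error]: least fixpoint, start Z0 = Sat(error) = {q0, q7, q8}, add states in Sat(¬valid) with some successor in Z. Z1 = {q0, q1, q4, q6, q7, q8}; Z2 = {q0, q1, q3, q4, q6, q7, q8}; fixed.
Sat(E[¬valid U error]) = {q0, q1, q3, q4, q6, q7, q8}
q2 ∉ Sat(E[¬valid U error]) = {q0, q1, q3, q4, q6, q7, q8}, so the formula does not hold at q2.

No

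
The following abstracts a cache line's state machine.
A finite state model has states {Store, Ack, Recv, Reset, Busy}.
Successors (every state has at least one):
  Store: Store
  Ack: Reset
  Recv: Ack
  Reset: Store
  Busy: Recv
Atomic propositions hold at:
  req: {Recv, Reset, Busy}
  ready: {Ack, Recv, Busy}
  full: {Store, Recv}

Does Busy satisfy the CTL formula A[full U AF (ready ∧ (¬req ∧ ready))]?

Yes

Sat(¬req) = {Store, Ack}
Sat(¬req ∧ ready) = {Ack}
Sat(ready ∧ (¬req ∧ ready)) = {Ack}
AF (ready ∧ (¬req ∧ ready)): least fixpoint, start Z0 = {Ack}, add states with every successor in Z. Z1 = {Ack, Recv}; Z2 = {Ack, Recv, Busy}; fixed.
Sat(AF (ready ∧ (¬req ∧ ready))) = {Ack, Recv, Busy}
A[full U AF (ready ∧ (¬req ∧ ready))]: least fixpoint, start Z0 = Sat(AF (ready ∧ (¬req ∧ ready))) = {Ack, Recv, Busy}, add states in Sat(full) with every successor in Z. Already a fixed point.
Sat(A[full U AF (ready ∧ (¬req ∧ ready))]) = {Ack, Recv, Busy}
Busy ∈ Sat(A[full U AF (ready ∧ (¬req ∧ ready))]) = {Ack, Recv, Busy}, so the formula holds at Busy.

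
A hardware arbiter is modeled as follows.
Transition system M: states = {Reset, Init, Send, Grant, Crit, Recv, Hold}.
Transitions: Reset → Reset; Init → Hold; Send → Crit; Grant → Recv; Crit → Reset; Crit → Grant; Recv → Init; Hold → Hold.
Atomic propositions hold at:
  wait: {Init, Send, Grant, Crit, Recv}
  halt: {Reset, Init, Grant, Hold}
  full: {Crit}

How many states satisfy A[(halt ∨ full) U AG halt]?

3

Sat(halt ∨ full) = {Reset, Init, Grant, Crit, Hold}
AG halt: greatest fixpoint, start Z0 = {Reset, Init, Grant, Hold}, keep only states in Sat with every successor in Z. Z1 = {Reset, Init, Hold}; fixed.
Sat(AG halt) = {Reset, Init, Hold}
A[(halt ∨ full) U AG halt]: least fixpoint, start Z0 = Sat(AG halt) = {Reset, Init, Hold}, add states in Sat(halt ∨ full) with every successor in Z. Already a fixed point.
Sat(A[(halt ∨ full) U AG halt]) = {Reset, Init, Hold}
|Sat(A[(halt ∨ full) U AG halt])| = |{Reset, Init, Hold}| = 3.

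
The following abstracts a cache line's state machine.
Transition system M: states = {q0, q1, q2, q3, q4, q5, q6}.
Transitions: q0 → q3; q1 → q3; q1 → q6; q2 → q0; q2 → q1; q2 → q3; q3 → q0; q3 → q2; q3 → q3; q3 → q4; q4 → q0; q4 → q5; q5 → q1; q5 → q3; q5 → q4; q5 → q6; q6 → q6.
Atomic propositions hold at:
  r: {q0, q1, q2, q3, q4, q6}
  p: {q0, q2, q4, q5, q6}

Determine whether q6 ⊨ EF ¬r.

No

Sat(¬r) = {q5}
EF ¬r: least fixpoint, start Z0 = {q5}, add states with some successor in Z. Z1 = {q4, q5}; Z2 = {q3, q4, q5}; Z3 = {q0, q1, q2, q3, q4, q5}; fixed.
Sat(EF ¬r) = {q0, q1, q2, q3, q4, q5}
q6 ∉ Sat(EF ¬r) = {q0, q1, q2, q3, q4, q5}, so the formula does not hold at q6.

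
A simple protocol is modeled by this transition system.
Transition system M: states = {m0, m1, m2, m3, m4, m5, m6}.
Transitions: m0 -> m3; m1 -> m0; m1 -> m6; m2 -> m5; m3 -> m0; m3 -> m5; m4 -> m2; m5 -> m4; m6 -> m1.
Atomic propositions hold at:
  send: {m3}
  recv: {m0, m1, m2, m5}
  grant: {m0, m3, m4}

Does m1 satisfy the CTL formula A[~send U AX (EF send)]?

Yes

Sat(~send) = {m0, m1, m2, m4, m5, m6}
EF send: least fixpoint, start Z0 = {m3}, add states with some successor in Z. Z1 = {m0, m3}; Z2 = {m0, m1, m3}; Z3 = {m0, m1, m3, m6}; fixed.
Sat(EF send) = {m0, m1, m3, m6}
Sat(AX (EF send)) = {s : every successor in {m0, m1, m3, m6}} = {m0, m1, m6}
A[~send U AX (EF send)]: least fixpoint, start Z0 = Sat(AX (EF send)) = {m0, m1, m6}, add states in Sat(~send) with every successor in Z. Already a fixed point.
Sat(A[~send U AX (EF send)]) = {m0, m1, m6}
m1 ∈ Sat(A[~send U AX (EF send)]) = {m0, m1, m6}, so the formula holds at m1.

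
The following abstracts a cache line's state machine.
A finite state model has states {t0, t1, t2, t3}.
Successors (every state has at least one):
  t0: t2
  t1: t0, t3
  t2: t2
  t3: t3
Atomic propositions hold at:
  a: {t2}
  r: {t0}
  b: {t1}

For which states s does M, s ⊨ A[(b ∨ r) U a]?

{t0, t2}

Sat(b ∨ r) = {t0, t1}
A[(b ∨ r) U a]: least fixpoint, start Z0 = Sat(a) = {t2}, add states in Sat(b ∨ r) with every successor in Z. Z1 = {t0, t2}; fixed.
Sat(A[(b ∨ r) U a]) = {t0, t2}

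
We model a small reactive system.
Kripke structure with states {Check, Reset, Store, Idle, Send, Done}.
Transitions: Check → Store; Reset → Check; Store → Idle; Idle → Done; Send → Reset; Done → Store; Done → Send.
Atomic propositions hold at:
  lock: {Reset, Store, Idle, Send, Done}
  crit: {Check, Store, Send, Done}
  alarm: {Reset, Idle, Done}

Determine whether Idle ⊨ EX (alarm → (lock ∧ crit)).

Yes

Sat(lock ∧ crit) = {Store, Send, Done}
Sat(alarm → (lock ∧ crit)) = {Check, Store, Send, Done}
Sat(EX (alarm → (lock ∧ crit))) = {s : some successor in {Check, Store, Send, Done}} = {Check, Reset, Idle, Done}
Idle ∈ Sat(EX (alarm → (lock ∧ crit))) = {Check, Reset, Idle, Done}, so the formula holds at Idle.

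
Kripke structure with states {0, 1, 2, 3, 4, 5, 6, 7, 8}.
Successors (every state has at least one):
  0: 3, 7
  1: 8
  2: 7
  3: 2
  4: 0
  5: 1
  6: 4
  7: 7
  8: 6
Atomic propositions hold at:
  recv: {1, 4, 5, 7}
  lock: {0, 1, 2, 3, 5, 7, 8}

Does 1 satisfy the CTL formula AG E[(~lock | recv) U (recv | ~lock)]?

Sat(~lock) = {4, 6}
Sat(~lock | recv) = {1, 4, 5, 6, 7}
Sat(recv | ~lock) = {1, 4, 5, 6, 7}
E[(~lock | recv) U (recv | ~lock)]: least fixpoint, start Z0 = Sat((recv | ~lock)) = {1, 4, 5, 6, 7}, add states in Sat(~lock | recv) with some successor in Z. Already a fixed point.
Sat(E[(~lock | recv) U (recv | ~lock)]) = {1, 4, 5, 6, 7}
AG E[(~lock | recv) U (recv | ~lock)]: greatest fixpoint, start Z0 = {1, 4, 5, 6, 7}, keep only states in Sat with every successor in Z. Z1 = {5, 6, 7}; Z2 = {7}; fixed.
Sat(AG E[(~lock | recv) U (recv | ~lock)]) = {7}
1 ∉ Sat(AG E[(~lock | recv) U (recv | ~lock)]) = {7}, so the formula does not hold at 1.

No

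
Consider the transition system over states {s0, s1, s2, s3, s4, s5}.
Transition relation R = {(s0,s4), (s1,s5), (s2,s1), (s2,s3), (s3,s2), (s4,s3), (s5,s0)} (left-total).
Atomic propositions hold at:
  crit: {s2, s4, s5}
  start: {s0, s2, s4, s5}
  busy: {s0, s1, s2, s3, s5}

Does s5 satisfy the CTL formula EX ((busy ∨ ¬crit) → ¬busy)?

No

Sat(¬crit) = {s0, s1, s3}
Sat(busy ∨ ¬crit) = {s0, s1, s2, s3, s5}
Sat(¬busy) = {s4}
Sat((busy ∨ ¬crit) → ¬busy) = {s4}
Sat(EX ((busy ∨ ¬crit) → ¬busy)) = {s : some successor in {s4}} = {s0}
s5 ∉ Sat(EX ((busy ∨ ¬crit) → ¬busy)) = {s0}, so the formula does not hold at s5.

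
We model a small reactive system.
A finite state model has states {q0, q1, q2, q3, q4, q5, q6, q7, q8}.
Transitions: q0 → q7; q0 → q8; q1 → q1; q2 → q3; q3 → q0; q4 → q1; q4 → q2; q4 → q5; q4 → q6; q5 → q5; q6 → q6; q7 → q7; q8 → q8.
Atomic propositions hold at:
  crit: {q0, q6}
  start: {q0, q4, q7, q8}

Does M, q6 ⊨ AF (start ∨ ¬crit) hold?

No

Sat(¬crit) = {q1, q2, q3, q4, q5, q7, q8}
Sat(start ∨ ¬crit) = {q0, q1, q2, q3, q4, q5, q7, q8}
AF (start ∨ ¬crit): least fixpoint, start Z0 = {q0, q1, q2, q3, q4, q5, q7, q8}, add states with every successor in Z. Already a fixed point.
Sat(AF (start ∨ ¬crit)) = {q0, q1, q2, q3, q4, q5, q7, q8}
q6 ∉ Sat(AF (start ∨ ¬crit)) = {q0, q1, q2, q3, q4, q5, q7, q8}, so the formula does not hold at q6.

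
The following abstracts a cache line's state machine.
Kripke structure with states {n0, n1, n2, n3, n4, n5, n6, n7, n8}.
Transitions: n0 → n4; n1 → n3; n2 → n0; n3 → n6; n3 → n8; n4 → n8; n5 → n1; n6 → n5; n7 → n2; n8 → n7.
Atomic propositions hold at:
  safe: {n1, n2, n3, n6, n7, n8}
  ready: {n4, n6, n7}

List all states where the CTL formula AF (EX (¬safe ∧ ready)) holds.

{n0, n2, n4, n7, n8}

Sat(¬safe) = {n0, n4, n5}
Sat(¬safe ∧ ready) = {n4}
Sat(EX (¬safe ∧ ready)) = {s : some successor in {n4}} = {n0}
AF (EX (¬safe ∧ ready)): least fixpoint, start Z0 = {n0}, add states with every successor in Z. Z1 = {n0, n2}; Z2 = {n0, n2, n7}; Z3 = {n0, n2, n7, n8}; Z4 = {n0, n2, n4, n7, n8}; fixed.
Sat(AF (EX (¬safe ∧ ready))) = {n0, n2, n4, n7, n8}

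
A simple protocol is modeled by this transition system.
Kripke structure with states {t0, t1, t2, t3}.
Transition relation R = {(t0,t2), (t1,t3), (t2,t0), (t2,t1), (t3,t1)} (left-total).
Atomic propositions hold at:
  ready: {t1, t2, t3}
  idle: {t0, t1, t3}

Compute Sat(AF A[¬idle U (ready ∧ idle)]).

{t1, t3}

Sat(¬idle) = {t2}
Sat(ready ∧ idle) = {t1, t3}
A[¬idle U (ready ∧ idle)]: least fixpoint, start Z0 = Sat((ready ∧ idle)) = {t1, t3}, add states in Sat(¬idle) with every successor in Z. Already a fixed point.
Sat(A[¬idle U (ready ∧ idle)]) = {t1, t3}
AF A[¬idle U (ready ∧ idle)]: least fixpoint, start Z0 = {t1, t3}, add states with every successor in Z. Already a fixed point.
Sat(AF A[¬idle U (ready ∧ idle)]) = {t1, t3}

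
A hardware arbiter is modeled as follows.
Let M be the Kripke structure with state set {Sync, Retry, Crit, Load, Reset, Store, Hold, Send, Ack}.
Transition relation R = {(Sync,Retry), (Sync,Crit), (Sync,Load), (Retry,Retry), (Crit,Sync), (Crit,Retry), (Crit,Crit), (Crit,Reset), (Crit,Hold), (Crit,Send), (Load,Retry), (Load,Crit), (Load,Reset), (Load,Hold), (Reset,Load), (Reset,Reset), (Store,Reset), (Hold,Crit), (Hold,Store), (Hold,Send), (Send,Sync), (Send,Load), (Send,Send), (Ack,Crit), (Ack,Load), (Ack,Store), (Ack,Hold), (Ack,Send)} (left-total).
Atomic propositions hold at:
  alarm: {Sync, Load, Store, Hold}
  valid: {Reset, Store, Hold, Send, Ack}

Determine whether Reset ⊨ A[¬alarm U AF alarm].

Sat(¬alarm) = {Retry, Crit, Reset, Send, Ack}
AF alarm: least fixpoint, start Z0 = {Sync, Load, Store, Hold}, add states with every successor in Z. Already a fixed point.
Sat(AF alarm) = {Sync, Load, Store, Hold}
A[¬alarm U AF alarm]: least fixpoint, start Z0 = Sat(AF alarm) = {Sync, Load, Store, Hold}, add states in Sat(¬alarm) with every successor in Z. Already a fixed point.
Sat(A[¬alarm U AF alarm]) = {Sync, Load, Store, Hold}
Reset ∉ Sat(A[¬alarm U AF alarm]) = {Sync, Load, Store, Hold}, so the formula does not hold at Reset.

No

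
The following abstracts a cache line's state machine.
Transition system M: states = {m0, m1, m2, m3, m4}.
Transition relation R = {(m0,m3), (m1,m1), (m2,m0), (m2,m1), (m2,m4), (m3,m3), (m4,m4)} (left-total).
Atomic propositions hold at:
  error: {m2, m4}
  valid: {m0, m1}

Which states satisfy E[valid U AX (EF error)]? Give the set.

EF error: least fixpoint, start Z0 = {m2, m4}, add states with some successor in Z. Already a fixed point.
Sat(EF error) = {m2, m4}
Sat(AX (EF error)) = {s : every successor in {m2, m4}} = {m4}
E[valid U AX (EF error)]: least fixpoint, start Z0 = Sat(AX (EF error)) = {m4}, add states in Sat(valid) with some successor in Z. Already a fixed point.
Sat(E[valid U AX (EF error)]) = {m4}

{m4}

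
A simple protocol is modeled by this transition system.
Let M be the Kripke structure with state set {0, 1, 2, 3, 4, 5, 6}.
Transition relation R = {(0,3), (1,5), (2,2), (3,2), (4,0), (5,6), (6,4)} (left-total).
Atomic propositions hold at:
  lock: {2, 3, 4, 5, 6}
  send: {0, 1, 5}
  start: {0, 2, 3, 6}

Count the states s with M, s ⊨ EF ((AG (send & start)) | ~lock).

Sat(send & start) = {0}
AG (send & start): greatest fixpoint, start Z0 = {0}, keep only states in Sat with every successor in Z. Z1 = ∅; fixed.
Sat(AG (send & start)) = ∅
Sat(~lock) = {0, 1}
Sat((AG (send & start)) | ~lock) = {0, 1}
EF ((AG (send & start)) | ~lock): least fixpoint, start Z0 = {0, 1}, add states with some successor in Z. Z1 = {0, 1, 4}; Z2 = {0, 1, 4, 6}; Z3 = {0, 1, 4, 5, 6}; fixed.
Sat(EF ((AG (send & start)) | ~lock)) = {0, 1, 4, 5, 6}
|Sat(EF ((AG (send & start)) | ~lock))| = |{0, 1, 4, 5, 6}| = 5.

5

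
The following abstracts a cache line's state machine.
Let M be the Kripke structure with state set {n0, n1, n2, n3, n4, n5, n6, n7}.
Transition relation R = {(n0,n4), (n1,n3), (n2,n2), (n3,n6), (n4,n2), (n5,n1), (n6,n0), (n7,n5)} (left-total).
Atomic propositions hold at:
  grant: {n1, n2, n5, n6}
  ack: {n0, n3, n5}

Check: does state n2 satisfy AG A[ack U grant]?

Yes

A[ack U grant]: least fixpoint, start Z0 = Sat(grant) = {n1, n2, n5, n6}, add states in Sat(ack) with every successor in Z. Z1 = {n1, n2, n3, n5, n6}; fixed.
Sat(A[ack U grant]) = {n1, n2, n3, n5, n6}
AG A[ack U grant]: greatest fixpoint, start Z0 = {n1, n2, n3, n5, n6}, keep only states in Sat with every successor in Z. Z1 = {n1, n2, n3, n5}; Z2 = {n1, n2, n5}; Z3 = {n2, n5}; Z4 = {n2}; fixed.
Sat(AG A[ack U grant]) = {n2}
n2 ∈ Sat(AG A[ack U grant]) = {n2}, so the formula holds at n2.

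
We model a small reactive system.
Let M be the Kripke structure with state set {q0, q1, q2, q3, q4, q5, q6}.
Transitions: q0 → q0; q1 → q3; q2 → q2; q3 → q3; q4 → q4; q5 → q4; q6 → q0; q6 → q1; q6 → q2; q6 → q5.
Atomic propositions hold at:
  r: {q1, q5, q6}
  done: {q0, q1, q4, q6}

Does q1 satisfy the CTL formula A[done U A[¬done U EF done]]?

Yes

Sat(¬done) = {q2, q3, q5}
EF done: least fixpoint, start Z0 = {q0, q1, q4, q6}, add states with some successor in Z. Z1 = {q0, q1, q4, q5, q6}; fixed.
Sat(EF done) = {q0, q1, q4, q5, q6}
A[¬done U EF done]: least fixpoint, start Z0 = Sat(EF done) = {q0, q1, q4, q5, q6}, add states in Sat(¬done) with every successor in Z. Already a fixed point.
Sat(A[¬done U EF done]) = {q0, q1, q4, q5, q6}
A[done U A[¬done U EF done]]: least fixpoint, start Z0 = Sat(A[¬done U EF done]) = {q0, q1, q4, q5, q6}, add states in Sat(done) with every successor in Z. Already a fixed point.
Sat(A[done U A[¬done U EF done]]) = {q0, q1, q4, q5, q6}
q1 ∈ Sat(A[done U A[¬done U EF done]]) = {q0, q1, q4, q5, q6}, so the formula holds at q1.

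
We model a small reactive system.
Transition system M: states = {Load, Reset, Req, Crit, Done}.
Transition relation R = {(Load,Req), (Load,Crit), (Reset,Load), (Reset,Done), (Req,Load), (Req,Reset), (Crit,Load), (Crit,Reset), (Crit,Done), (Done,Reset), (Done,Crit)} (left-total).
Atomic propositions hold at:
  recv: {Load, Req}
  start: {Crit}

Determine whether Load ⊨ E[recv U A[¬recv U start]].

Yes

Sat(¬recv) = {Reset, Crit, Done}
A[¬recv U start]: least fixpoint, start Z0 = Sat(start) = {Crit}, add states in Sat(¬recv) with every successor in Z. Already a fixed point.
Sat(A[¬recv U start]) = {Crit}
E[recv U A[¬recv U start]]: least fixpoint, start Z0 = Sat(A[¬recv U start]) = {Crit}, add states in Sat(recv) with some successor in Z. Z1 = {Load, Crit}; Z2 = {Load, Req, Crit}; fixed.
Sat(E[recv U A[¬recv U start]]) = {Load, Req, Crit}
Load ∈ Sat(E[recv U A[¬recv U start]]) = {Load, Req, Crit}, so the formula holds at Load.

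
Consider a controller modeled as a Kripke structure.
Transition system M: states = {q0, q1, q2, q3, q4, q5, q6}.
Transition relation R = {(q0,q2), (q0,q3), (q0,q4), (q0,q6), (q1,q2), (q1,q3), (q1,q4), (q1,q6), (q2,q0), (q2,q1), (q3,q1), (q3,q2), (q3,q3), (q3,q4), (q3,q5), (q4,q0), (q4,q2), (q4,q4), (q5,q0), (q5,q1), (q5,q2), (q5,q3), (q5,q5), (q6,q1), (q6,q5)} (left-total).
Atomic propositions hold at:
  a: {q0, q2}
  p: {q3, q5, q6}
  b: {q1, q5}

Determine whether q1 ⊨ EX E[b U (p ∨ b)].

Yes

Sat(p ∨ b) = {q1, q3, q5, q6}
E[b U (p ∨ b)]: least fixpoint, start Z0 = Sat((p ∨ b)) = {q1, q3, q5, q6}, add states in Sat(b) with some successor in Z. Already a fixed point.
Sat(E[b U (p ∨ b)]) = {q1, q3, q5, q6}
Sat(EX E[b U (p ∨ b)]) = {s : some successor in {q1, q3, q5, q6}} = {q0, q1, q2, q3, q5, q6}
q1 ∈ Sat(EX E[b U (p ∨ b)]) = {q0, q1, q2, q3, q5, q6}, so the formula holds at q1.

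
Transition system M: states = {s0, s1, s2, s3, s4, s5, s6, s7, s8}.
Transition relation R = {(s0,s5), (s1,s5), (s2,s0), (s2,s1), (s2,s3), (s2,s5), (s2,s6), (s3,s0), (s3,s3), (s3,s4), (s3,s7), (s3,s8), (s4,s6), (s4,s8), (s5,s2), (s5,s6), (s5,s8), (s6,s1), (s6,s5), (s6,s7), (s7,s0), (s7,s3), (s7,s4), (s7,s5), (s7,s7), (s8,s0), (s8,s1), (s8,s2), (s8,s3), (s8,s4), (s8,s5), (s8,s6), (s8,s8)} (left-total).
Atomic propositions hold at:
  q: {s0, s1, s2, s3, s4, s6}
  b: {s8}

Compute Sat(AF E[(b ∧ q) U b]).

{s8}

Sat(b ∧ q) = ∅
E[(b ∧ q) U b]: least fixpoint, start Z0 = Sat(b) = {s8}, add states in Sat(b ∧ q) with some successor in Z. Already a fixed point.
Sat(E[(b ∧ q) U b]) = {s8}
AF E[(b ∧ q) U b]: least fixpoint, start Z0 = {s8}, add states with every successor in Z. Already a fixed point.
Sat(AF E[(b ∧ q) U b]) = {s8}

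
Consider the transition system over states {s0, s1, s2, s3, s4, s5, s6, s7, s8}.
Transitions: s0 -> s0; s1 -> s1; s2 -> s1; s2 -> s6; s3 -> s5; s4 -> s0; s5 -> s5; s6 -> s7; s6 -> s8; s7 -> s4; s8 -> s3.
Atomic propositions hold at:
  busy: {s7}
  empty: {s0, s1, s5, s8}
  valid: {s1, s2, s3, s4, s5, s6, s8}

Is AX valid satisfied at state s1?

Sat(AX valid) = {s : every successor in {s1, s2, s3, s4, s5, s6, s8}} = {s1, s2, s3, s5, s7, s8}
s1 ∈ Sat(AX valid) = {s1, s2, s3, s5, s7, s8}, so the formula holds at s1.

Yes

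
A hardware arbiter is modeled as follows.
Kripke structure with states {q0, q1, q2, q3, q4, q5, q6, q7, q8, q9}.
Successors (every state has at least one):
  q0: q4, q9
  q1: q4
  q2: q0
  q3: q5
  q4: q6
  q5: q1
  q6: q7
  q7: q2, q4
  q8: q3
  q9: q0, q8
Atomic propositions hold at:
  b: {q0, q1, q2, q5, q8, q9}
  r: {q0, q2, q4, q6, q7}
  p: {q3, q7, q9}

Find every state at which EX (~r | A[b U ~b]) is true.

Sat(~r) = {q1, q3, q5, q8, q9}
Sat(~b) = {q3, q4, q6, q7}
A[b U ~b]: least fixpoint, start Z0 = Sat(~b) = {q3, q4, q6, q7}, add states in Sat(b) with every successor in Z. Z1 = {q1, q3, q4, q6, q7, q8}; Z2 = {q1, q3, q4, q5, q6, q7, q8}; fixed.
Sat(A[b U ~b]) = {q1, q3, q4, q5, q6, q7, q8}
Sat(~r | A[b U ~b]) = {q1, q3, q4, q5, q6, q7, q8, q9}
Sat(EX (~r | A[b U ~b])) = {s : some successor in {q1, q3, q4, q5, q6, q7, q8, q9}} = {q0, q1, q3, q4, q5, q6, q7, q8, q9}

{q0, q1, q3, q4, q5, q6, q7, q8, q9}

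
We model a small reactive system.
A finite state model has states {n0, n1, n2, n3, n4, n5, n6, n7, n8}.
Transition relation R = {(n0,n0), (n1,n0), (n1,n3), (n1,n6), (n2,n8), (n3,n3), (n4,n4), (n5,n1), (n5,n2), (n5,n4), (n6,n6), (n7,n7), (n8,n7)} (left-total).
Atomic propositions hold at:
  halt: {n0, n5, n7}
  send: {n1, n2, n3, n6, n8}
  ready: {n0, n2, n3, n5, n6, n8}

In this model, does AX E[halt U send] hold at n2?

E[halt U send]: least fixpoint, start Z0 = Sat(send) = {n1, n2, n3, n6, n8}, add states in Sat(halt) with some successor in Z. Z1 = {n1, n2, n3, n5, n6, n8}; fixed.
Sat(E[halt U send]) = {n1, n2, n3, n5, n6, n8}
Sat(AX E[halt U send]) = {s : every successor in {n1, n2, n3, n5, n6, n8}} = {n2, n3, n6}
n2 ∈ Sat(AX E[halt U send]) = {n2, n3, n6}, so the formula holds at n2.

Yes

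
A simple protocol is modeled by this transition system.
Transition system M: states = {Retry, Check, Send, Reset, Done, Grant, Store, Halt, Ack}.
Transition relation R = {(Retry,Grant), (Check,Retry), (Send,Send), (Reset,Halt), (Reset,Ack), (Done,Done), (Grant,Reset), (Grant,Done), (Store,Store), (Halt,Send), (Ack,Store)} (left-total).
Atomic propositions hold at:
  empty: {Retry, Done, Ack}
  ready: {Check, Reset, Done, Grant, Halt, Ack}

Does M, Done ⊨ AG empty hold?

AG empty: greatest fixpoint, start Z0 = {Retry, Done, Ack}, keep only states in Sat with every successor in Z. Z1 = {Done}; fixed.
Sat(AG empty) = {Done}
Done ∈ Sat(AG empty) = {Done}, so the formula holds at Done.

Yes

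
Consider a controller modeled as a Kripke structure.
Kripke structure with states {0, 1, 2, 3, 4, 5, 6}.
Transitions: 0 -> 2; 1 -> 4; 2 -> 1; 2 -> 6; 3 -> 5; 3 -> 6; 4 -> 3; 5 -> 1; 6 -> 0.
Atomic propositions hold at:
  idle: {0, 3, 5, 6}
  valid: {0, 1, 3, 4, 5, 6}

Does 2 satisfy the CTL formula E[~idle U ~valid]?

Yes

Sat(~idle) = {1, 2, 4}
Sat(~valid) = {2}
E[~idle U ~valid]: least fixpoint, start Z0 = Sat(~valid) = {2}, add states in Sat(~idle) with some successor in Z. Already a fixed point.
Sat(E[~idle U ~valid]) = {2}
2 ∈ Sat(E[~idle U ~valid]) = {2}, so the formula holds at 2.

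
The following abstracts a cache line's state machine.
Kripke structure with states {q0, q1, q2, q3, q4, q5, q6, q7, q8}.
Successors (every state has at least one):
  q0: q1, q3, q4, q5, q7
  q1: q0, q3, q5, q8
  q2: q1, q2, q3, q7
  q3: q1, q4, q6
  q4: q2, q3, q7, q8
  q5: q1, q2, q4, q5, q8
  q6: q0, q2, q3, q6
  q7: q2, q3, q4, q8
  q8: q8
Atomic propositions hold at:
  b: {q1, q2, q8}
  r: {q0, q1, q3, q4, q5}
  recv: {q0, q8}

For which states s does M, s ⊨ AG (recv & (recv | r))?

{q8}

Sat(recv | r) = {q0, q1, q3, q4, q5, q8}
Sat(recv & (recv | r)) = {q0, q8}
AG (recv & (recv | r)): greatest fixpoint, start Z0 = {q0, q8}, keep only states in Sat with every successor in Z. Z1 = {q8}; fixed.
Sat(AG (recv & (recv | r))) = {q8}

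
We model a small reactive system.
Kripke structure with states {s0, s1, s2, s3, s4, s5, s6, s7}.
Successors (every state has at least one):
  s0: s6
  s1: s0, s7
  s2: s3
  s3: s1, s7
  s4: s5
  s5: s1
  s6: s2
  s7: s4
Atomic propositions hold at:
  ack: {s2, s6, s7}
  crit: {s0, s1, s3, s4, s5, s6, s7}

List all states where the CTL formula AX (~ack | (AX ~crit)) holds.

Sat(~ack) = {s0, s1, s3, s4, s5}
Sat(~crit) = {s2}
Sat(AX ~crit) = {s : every successor in {s2}} = {s6}
Sat(~ack | (AX ~crit)) = {s0, s1, s3, s4, s5, s6}
Sat(AX (~ack | (AX ~crit))) = {s : every successor in {s0, s1, s3, s4, s5, s6}} = {s0, s2, s4, s5, s7}

{s0, s2, s4, s5, s7}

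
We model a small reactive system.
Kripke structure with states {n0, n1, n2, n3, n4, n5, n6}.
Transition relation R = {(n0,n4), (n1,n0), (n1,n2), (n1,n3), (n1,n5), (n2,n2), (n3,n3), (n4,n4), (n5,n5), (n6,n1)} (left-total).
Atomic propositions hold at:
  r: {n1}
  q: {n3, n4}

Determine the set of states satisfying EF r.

EF r: least fixpoint, start Z0 = {n1}, add states with some successor in Z. Z1 = {n1, n6}; fixed.
Sat(EF r) = {n1, n6}

{n1, n6}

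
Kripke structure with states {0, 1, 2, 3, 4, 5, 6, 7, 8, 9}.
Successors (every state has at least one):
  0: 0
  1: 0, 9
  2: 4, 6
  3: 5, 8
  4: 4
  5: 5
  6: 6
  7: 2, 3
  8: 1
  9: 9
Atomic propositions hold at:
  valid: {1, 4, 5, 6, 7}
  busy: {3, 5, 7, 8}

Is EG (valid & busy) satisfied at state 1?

No

Sat(valid & busy) = {5, 7}
EG (valid & busy): greatest fixpoint, start Z0 = {5, 7}, keep only states in Sat with some successor in Z. Z1 = {5}; fixed.
Sat(EG (valid & busy)) = {5}
1 ∉ Sat(EG (valid & busy)) = {5}, so the formula does not hold at 1.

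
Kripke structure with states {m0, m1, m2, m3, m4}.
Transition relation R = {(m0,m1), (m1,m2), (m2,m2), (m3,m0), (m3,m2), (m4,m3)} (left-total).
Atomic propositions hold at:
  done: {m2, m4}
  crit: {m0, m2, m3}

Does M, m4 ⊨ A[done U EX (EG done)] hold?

EG done: greatest fixpoint, start Z0 = {m2, m4}, keep only states in Sat with some successor in Z. Z1 = {m2}; fixed.
Sat(EG done) = {m2}
Sat(EX (EG done)) = {s : some successor in {m2}} = {m1, m2, m3}
A[done U EX (EG done)]: least fixpoint, start Z0 = Sat(EX (EG done)) = {m1, m2, m3}, add states in Sat(done) with every successor in Z. Z1 = {m1, m2, m3, m4}; fixed.
Sat(A[done U EX (EG done)]) = {m1, m2, m3, m4}
m4 ∈ Sat(A[done U EX (EG done)]) = {m1, m2, m3, m4}, so the formula holds at m4.

Yes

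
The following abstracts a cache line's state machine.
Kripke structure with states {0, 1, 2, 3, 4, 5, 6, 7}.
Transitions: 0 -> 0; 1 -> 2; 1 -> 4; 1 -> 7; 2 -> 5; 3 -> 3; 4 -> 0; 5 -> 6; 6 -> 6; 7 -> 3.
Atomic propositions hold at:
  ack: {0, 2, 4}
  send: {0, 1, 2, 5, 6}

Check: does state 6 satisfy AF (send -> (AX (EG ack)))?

EG ack: greatest fixpoint, start Z0 = {0, 2, 4}, keep only states in Sat with some successor in Z. Z1 = {0, 4}; fixed.
Sat(EG ack) = {0, 4}
Sat(AX (EG ack)) = {s : every successor in {0, 4}} = {0, 4}
Sat(send -> (AX (EG ack))) = {0, 3, 4, 7}
AF (send -> (AX (EG ack))): least fixpoint, start Z0 = {0, 3, 4, 7}, add states with every successor in Z. Already a fixed point.
Sat(AF (send -> (AX (EG ack)))) = {0, 3, 4, 7}
6 ∉ Sat(AF (send -> (AX (EG ack)))) = {0, 3, 4, 7}, so the formula does not hold at 6.

No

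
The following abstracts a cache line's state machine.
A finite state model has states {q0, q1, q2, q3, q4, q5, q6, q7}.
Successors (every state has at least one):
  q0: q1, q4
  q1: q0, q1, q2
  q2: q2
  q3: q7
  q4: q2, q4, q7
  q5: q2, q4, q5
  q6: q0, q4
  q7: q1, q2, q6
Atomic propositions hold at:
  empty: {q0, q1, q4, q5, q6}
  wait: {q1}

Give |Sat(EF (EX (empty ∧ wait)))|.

7

Sat(empty ∧ wait) = {q1}
Sat(EX (empty ∧ wait)) = {s : some successor in {q1}} = {q0, q1, q7}
EF (EX (empty ∧ wait)): least fixpoint, start Z0 = {q0, q1, q7}, add states with some successor in Z. Z1 = {q0, q1, q3, q4, q6, q7}; Z2 = {q0, q1, q3, q4, q5, q6, q7}; fixed.
Sat(EF (EX (empty ∧ wait))) = {q0, q1, q3, q4, q5, q6, q7}
|Sat(EF (EX (empty ∧ wait)))| = |{q0, q1, q3, q4, q5, q6, q7}| = 7.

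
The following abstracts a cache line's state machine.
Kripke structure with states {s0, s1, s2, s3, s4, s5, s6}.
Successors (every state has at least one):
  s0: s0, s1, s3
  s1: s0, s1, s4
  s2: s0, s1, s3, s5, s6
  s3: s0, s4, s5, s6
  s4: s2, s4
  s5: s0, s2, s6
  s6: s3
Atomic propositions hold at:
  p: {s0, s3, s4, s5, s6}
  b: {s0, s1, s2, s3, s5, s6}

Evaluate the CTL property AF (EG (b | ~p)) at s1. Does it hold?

Sat(~p) = {s1, s2}
Sat(b | ~p) = {s0, s1, s2, s3, s5, s6}
EG (b | ~p): greatest fixpoint, start Z0 = {s0, s1, s2, s3, s5, s6}, keep only states in Sat with some successor in Z. Already a fixed point.
Sat(EG (b | ~p)) = {s0, s1, s2, s3, s5, s6}
AF (EG (b | ~p)): least fixpoint, start Z0 = {s0, s1, s2, s3, s5, s6}, add states with every successor in Z. Already a fixed point.
Sat(AF (EG (b | ~p))) = {s0, s1, s2, s3, s5, s6}
s1 ∈ Sat(AF (EG (b | ~p))) = {s0, s1, s2, s3, s5, s6}, so the formula holds at s1.

Yes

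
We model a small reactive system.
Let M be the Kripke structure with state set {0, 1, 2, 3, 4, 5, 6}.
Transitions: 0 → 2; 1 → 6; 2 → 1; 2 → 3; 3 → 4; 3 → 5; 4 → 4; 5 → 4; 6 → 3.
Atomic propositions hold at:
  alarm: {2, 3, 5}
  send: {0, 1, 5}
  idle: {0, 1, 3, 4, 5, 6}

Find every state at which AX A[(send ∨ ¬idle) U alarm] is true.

Sat(¬idle) = {2}
Sat(send ∨ ¬idle) = {0, 1, 2, 5}
A[(send ∨ ¬idle) U alarm]: least fixpoint, start Z0 = Sat(alarm) = {2, 3, 5}, add states in Sat(send ∨ ¬idle) with every successor in Z. Z1 = {0, 2, 3, 5}; fixed.
Sat(A[(send ∨ ¬idle) U alarm]) = {0, 2, 3, 5}
Sat(AX A[(send ∨ ¬idle) U alarm]) = {s : every successor in {0, 2, 3, 5}} = {0, 6}

{0, 6}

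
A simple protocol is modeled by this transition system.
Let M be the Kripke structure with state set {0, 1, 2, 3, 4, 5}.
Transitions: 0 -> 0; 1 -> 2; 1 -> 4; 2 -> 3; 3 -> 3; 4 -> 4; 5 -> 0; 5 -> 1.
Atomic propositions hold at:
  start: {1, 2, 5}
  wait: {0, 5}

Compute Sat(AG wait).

{0}

AG wait: greatest fixpoint, start Z0 = {0, 5}, keep only states in Sat with every successor in Z. Z1 = {0}; fixed.
Sat(AG wait) = {0}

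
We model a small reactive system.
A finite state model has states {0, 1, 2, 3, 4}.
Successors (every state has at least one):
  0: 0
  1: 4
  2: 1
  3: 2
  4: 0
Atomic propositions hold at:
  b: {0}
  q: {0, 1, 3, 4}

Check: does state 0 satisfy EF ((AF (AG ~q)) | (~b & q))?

Sat(~q) = {2}
AG ~q: greatest fixpoint, start Z0 = {2}, keep only states in Sat with every successor in Z. Z1 = ∅; fixed.
Sat(AG ~q) = ∅
AF (AG ~q): least fixpoint, start Z0 = ∅, add states with every successor in Z. Already a fixed point.
Sat(AF (AG ~q)) = ∅
Sat(~b) = {1, 2, 3, 4}
Sat(~b & q) = {1, 3, 4}
Sat((AF (AG ~q)) | (~b & q)) = {1, 3, 4}
EF ((AF (AG ~q)) | (~b & q)): least fixpoint, start Z0 = {1, 3, 4}, add states with some successor in Z. Z1 = {1, 2, 3, 4}; fixed.
Sat(EF ((AF (AG ~q)) | (~b & q))) = {1, 2, 3, 4}
0 ∉ Sat(EF ((AF (AG ~q)) | (~b & q))) = {1, 2, 3, 4}, so the formula does not hold at 0.

No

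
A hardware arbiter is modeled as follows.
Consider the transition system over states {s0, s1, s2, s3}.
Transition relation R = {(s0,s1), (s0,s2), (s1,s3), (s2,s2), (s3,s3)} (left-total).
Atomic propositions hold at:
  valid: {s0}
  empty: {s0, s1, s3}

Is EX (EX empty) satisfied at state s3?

Sat(EX empty) = {s : some successor in {s0, s1, s3}} = {s0, s1, s3}
Sat(EX (EX empty)) = {s : some successor in {s0, s1, s3}} = {s0, s1, s3}
s3 ∈ Sat(EX (EX empty)) = {s0, s1, s3}, so the formula holds at s3.

Yes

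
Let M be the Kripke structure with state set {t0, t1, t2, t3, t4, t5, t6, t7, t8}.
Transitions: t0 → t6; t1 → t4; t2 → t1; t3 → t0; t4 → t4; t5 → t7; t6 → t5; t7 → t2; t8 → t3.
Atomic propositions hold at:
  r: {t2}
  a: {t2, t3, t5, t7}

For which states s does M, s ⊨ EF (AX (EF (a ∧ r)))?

{t0, t3, t5, t6, t7, t8}

Sat(a ∧ r) = {t2}
EF (a ∧ r): least fixpoint, start Z0 = {t2}, add states with some successor in Z. Z1 = {t2, t7}; Z2 = {t2, t5, t7}; Z3 = {t2, t5, t6, t7}; Z4 = {t0, t2, t5, t6, t7}; Z5 = {t0, t2, t3, t5, t6, t7}; Z6 = {t0, t2, t3, t5, t6, t7, t8}; fixed.
Sat(EF (a ∧ r)) = {t0, t2, t3, t5, t6, t7, t8}
Sat(AX (EF (a ∧ r))) = {s : every successor in {t0, t2, t3, t5, t6, t7, t8}} = {t0, t3, t5, t6, t7, t8}
EF (AX (EF (a ∧ r))): least fixpoint, start Z0 = {t0, t3, t5, t6, t7, t8}, add states with some successor in Z. Already a fixed point.
Sat(EF (AX (EF (a ∧ r)))) = {t0, t3, t5, t6, t7, t8}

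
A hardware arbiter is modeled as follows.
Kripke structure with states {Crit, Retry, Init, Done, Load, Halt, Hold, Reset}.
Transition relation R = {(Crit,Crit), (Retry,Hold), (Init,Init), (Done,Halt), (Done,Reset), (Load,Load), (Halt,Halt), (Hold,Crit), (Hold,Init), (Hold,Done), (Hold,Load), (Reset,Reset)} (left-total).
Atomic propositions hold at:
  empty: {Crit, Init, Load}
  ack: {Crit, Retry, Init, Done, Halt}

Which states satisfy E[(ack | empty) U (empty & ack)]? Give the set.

Sat(ack | empty) = {Crit, Retry, Init, Done, Load, Halt}
Sat(empty & ack) = {Crit, Init}
E[(ack | empty) U (empty & ack)]: least fixpoint, start Z0 = Sat((empty & ack)) = {Crit, Init}, add states in Sat(ack | empty) with some successor in Z. Already a fixed point.
Sat(E[(ack | empty) U (empty & ack)]) = {Crit, Init}

{Crit, Init}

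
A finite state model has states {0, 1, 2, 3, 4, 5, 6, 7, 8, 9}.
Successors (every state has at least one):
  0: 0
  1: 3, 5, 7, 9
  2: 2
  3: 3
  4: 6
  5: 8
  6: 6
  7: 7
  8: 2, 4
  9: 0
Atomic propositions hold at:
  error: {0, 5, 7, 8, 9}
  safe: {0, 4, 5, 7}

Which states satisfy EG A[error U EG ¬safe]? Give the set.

Sat(¬safe) = {1, 2, 3, 6, 8, 9}
EG ¬safe: greatest fixpoint, start Z0 = {1, 2, 3, 6, 8, 9}, keep only states in Sat with some successor in Z. Z1 = {1, 2, 3, 6, 8}; fixed.
Sat(EG ¬safe) = {1, 2, 3, 6, 8}
A[error U EG ¬safe]: least fixpoint, start Z0 = Sat(EG ¬safe) = {1, 2, 3, 6, 8}, add states in Sat(error) with every successor in Z. Z1 = {1, 2, 3, 5, 6, 8}; fixed.
Sat(A[error U EG ¬safe]) = {1, 2, 3, 5, 6, 8}
EG A[error U EG ¬safe]: greatest fixpoint, start Z0 = {1, 2, 3, 5, 6, 8}, keep only states in Sat with some successor in Z. Already a fixed point.
Sat(EG A[error U EG ¬safe]) = {1, 2, 3, 5, 6, 8}

{1, 2, 3, 5, 6, 8}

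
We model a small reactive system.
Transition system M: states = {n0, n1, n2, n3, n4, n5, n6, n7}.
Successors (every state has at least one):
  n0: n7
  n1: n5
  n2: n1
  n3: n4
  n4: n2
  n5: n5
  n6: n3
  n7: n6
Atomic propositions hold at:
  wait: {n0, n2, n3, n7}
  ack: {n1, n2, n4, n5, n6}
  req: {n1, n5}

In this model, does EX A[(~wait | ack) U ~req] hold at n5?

No

Sat(~wait) = {n1, n4, n5, n6}
Sat(~wait | ack) = {n1, n2, n4, n5, n6}
Sat(~req) = {n0, n2, n3, n4, n6, n7}
A[(~wait | ack) U ~req]: least fixpoint, start Z0 = Sat(~req) = {n0, n2, n3, n4, n6, n7}, add states in Sat(~wait | ack) with every successor in Z. Already a fixed point.
Sat(A[(~wait | ack) U ~req]) = {n0, n2, n3, n4, n6, n7}
Sat(EX A[(~wait | ack) U ~req]) = {s : some successor in {n0, n2, n3, n4, n6, n7}} = {n0, n3, n4, n6, n7}
n5 ∉ Sat(EX A[(~wait | ack) U ~req]) = {n0, n3, n4, n6, n7}, so the formula does not hold at n5.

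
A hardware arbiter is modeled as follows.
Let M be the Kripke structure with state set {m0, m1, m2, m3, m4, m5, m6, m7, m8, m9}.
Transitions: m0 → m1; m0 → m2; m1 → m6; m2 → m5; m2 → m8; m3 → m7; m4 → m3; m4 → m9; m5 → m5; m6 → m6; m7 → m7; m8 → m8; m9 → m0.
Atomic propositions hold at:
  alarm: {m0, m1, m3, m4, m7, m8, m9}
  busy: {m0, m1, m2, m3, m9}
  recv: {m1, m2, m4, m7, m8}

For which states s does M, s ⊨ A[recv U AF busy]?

AF busy: least fixpoint, start Z0 = {m0, m1, m2, m3, m9}, add states with every successor in Z. Z1 = {m0, m1, m2, m3, m4, m9}; fixed.
Sat(AF busy) = {m0, m1, m2, m3, m4, m9}
A[recv U AF busy]: least fixpoint, start Z0 = Sat(AF busy) = {m0, m1, m2, m3, m4, m9}, add states in Sat(recv) with every successor in Z. Already a fixed point.
Sat(A[recv U AF busy]) = {m0, m1, m2, m3, m4, m9}

{m0, m1, m2, m3, m4, m9}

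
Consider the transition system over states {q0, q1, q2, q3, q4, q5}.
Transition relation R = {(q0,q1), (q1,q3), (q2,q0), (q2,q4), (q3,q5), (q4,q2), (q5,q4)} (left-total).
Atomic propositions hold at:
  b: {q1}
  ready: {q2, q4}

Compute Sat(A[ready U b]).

A[ready U b]: least fixpoint, start Z0 = Sat(b) = {q1}, add states in Sat(ready) with every successor in Z. Already a fixed point.
Sat(A[ready U b]) = {q1}

{q1}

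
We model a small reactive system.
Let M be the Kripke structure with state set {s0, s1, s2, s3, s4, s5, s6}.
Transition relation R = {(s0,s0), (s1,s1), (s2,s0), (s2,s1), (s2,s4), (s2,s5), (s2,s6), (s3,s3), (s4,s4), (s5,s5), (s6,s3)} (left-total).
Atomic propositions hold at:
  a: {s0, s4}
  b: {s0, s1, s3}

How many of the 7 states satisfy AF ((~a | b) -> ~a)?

6

Sat(~a) = {s1, s2, s3, s5, s6}
Sat(~a | b) = {s0, s1, s2, s3, s5, s6}
Sat((~a | b) -> ~a) = {s1, s2, s3, s4, s5, s6}
AF ((~a | b) -> ~a): least fixpoint, start Z0 = {s1, s2, s3, s4, s5, s6}, add states with every successor in Z. Already a fixed point.
Sat(AF ((~a | b) -> ~a)) = {s1, s2, s3, s4, s5, s6}
|Sat(AF ((~a | b) -> ~a))| = |{s1, s2, s3, s4, s5, s6}| = 6.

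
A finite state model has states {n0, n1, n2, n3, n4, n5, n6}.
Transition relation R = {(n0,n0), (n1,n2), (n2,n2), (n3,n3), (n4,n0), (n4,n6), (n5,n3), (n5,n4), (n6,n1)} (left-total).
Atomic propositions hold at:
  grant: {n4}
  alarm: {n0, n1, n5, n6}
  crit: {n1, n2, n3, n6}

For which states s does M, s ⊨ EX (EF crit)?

EF crit: least fixpoint, start Z0 = {n1, n2, n3, n6}, add states with some successor in Z. Z1 = {n1, n2, n3, n4, n5, n6}; fixed.
Sat(EF crit) = {n1, n2, n3, n4, n5, n6}
Sat(EX (EF crit)) = {s : some successor in {n1, n2, n3, n4, n5, n6}} = {n1, n2, n3, n4, n5, n6}

{n1, n2, n3, n4, n5, n6}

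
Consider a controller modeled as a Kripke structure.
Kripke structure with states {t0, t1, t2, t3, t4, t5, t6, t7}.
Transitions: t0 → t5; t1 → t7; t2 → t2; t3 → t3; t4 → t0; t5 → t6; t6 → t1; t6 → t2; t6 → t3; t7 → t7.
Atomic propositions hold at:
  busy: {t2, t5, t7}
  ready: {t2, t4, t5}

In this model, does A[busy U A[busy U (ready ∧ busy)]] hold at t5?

Yes

Sat(ready ∧ busy) = {t2, t5}
A[busy U (ready ∧ busy)]: least fixpoint, start Z0 = Sat((ready ∧ busy)) = {t2, t5}, add states in Sat(busy) with every successor in Z. Already a fixed point.
Sat(A[busy U (ready ∧ busy)]) = {t2, t5}
A[busy U A[busy U (ready ∧ busy)]]: least fixpoint, start Z0 = Sat(A[busy U (ready ∧ busy)]) = {t2, t5}, add states in Sat(busy) with every successor in Z. Already a fixed point.
Sat(A[busy U A[busy U (ready ∧ busy)]]) = {t2, t5}
t5 ∈ Sat(A[busy U A[busy U (ready ∧ busy)]]) = {t2, t5}, so the formula holds at t5.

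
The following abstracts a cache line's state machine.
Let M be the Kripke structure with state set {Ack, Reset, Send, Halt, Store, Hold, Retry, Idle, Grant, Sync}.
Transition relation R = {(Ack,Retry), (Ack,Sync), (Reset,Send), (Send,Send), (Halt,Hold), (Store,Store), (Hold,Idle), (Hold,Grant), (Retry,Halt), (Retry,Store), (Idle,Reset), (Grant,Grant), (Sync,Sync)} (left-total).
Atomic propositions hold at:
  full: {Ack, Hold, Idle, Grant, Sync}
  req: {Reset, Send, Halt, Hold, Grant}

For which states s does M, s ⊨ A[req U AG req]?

AG req: greatest fixpoint, start Z0 = {Reset, Send, Halt, Hold, Grant}, keep only states in Sat with every successor in Z. Z1 = {Reset, Send, Halt, Grant}; Z2 = {Reset, Send, Grant}; fixed.
Sat(AG req) = {Reset, Send, Grant}
A[req U AG req]: least fixpoint, start Z0 = Sat(AG req) = {Reset, Send, Grant}, add states in Sat(req) with every successor in Z. Already a fixed point.
Sat(A[req U AG req]) = {Reset, Send, Grant}

{Reset, Send, Grant}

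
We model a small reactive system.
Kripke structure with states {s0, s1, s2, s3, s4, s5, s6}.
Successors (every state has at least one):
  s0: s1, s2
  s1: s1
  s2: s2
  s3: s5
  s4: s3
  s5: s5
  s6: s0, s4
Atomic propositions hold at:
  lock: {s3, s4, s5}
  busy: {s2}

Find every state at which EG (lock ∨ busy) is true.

{s2, s3, s4, s5}

Sat(lock ∨ busy) = {s2, s3, s4, s5}
EG (lock ∨ busy): greatest fixpoint, start Z0 = {s2, s3, s4, s5}, keep only states in Sat with some successor in Z. Already a fixed point.
Sat(EG (lock ∨ busy)) = {s2, s3, s4, s5}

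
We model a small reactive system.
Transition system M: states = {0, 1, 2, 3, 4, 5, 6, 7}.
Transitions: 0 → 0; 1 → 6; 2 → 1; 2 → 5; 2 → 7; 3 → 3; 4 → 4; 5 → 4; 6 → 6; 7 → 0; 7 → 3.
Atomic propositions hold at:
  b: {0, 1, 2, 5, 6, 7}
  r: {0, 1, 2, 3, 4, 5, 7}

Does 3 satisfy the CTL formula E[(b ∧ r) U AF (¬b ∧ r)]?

Sat(b ∧ r) = {0, 1, 2, 5, 7}
Sat(¬b) = {3, 4}
Sat(¬b ∧ r) = {3, 4}
AF (¬b ∧ r): least fixpoint, start Z0 = {3, 4}, add states with every successor in Z. Z1 = {3, 4, 5}; fixed.
Sat(AF (¬b ∧ r)) = {3, 4, 5}
E[(b ∧ r) U AF (¬b ∧ r)]: least fixpoint, start Z0 = Sat(AF (¬b ∧ r)) = {3, 4, 5}, add states in Sat(b ∧ r) with some successor in Z. Z1 = {2, 3, 4, 5, 7}; fixed.
Sat(E[(b ∧ r) U AF (¬b ∧ r)]) = {2, 3, 4, 5, 7}
3 ∈ Sat(E[(b ∧ r) U AF (¬b ∧ r)]) = {2, 3, 4, 5, 7}, so the formula holds at 3.

Yes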